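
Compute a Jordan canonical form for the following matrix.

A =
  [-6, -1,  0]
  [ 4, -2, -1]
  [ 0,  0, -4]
J_3(-4)

The characteristic polynomial is
  det(x·I − A) = x^3 + 12*x^2 + 48*x + 64 = (x + 4)^3

Eigenvalues and multiplicities (the geometric multiplicity of λ is n − rank(A − λI), which equals the number of Jordan blocks for λ):
  λ = -4: algebraic multiplicity = 3, geometric multiplicity = 1

Determining the block sizes for each eigenvalue:
  λ = -4: one block (gm = 1), so the single block has size am = 3 → block sizes [3]

Assembling the blocks gives a Jordan form
J =
  [-4,  1,  0]
  [ 0, -4,  1]
  [ 0,  0, -4]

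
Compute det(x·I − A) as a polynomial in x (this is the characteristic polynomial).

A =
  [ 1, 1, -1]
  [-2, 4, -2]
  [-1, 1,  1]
x^3 - 6*x^2 + 12*x - 8

Expanding det(x·I − A) (e.g. by cofactor expansion or by noting that A is similar to its Jordan form J, which has the same characteristic polynomial as A) gives
  χ_A(x) = x^3 - 6*x^2 + 12*x - 8
which factors as (x - 2)^3. The eigenvalues (with algebraic multiplicities) are λ = 2 with multiplicity 3.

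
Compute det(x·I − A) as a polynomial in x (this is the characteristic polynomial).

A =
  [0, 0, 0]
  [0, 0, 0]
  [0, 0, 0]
x^3

Expanding det(x·I − A) (e.g. by cofactor expansion or by noting that A is similar to its Jordan form J, which has the same characteristic polynomial as A) gives
  χ_A(x) = x^3
which factors as x^3. The eigenvalues (with algebraic multiplicities) are λ = 0 with multiplicity 3.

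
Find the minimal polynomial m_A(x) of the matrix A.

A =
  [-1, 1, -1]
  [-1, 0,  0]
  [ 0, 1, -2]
x^3 + 3*x^2 + 3*x + 1

The characteristic polynomial is χ_A(x) = (x + 1)^3, so the eigenvalues are known. The minimal polynomial is
  m_A(x) = Π_λ (x − λ)^{k_λ}
where k_λ is the size of the *largest* Jordan block for λ (equivalently, the smallest k with (A − λI)^k v = 0 for every generalised eigenvector v of λ).

  λ = -1: largest Jordan block has size 3, contributing (x + 1)^3

So m_A(x) = (x + 1)^3 = x^3 + 3*x^2 + 3*x + 1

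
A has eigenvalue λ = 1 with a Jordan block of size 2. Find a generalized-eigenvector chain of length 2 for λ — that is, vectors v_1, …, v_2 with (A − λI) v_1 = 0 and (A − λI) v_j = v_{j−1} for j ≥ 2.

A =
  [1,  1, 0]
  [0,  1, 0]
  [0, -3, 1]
A Jordan chain for λ = 1 of length 2:
v_1 = (1, 0, -3)ᵀ
v_2 = (0, 1, 0)ᵀ

Let N = A − (1)·I. We want v_2 with N^2 v_2 = 0 but N^1 v_2 ≠ 0; then v_{j-1} := N · v_j for j = 2, …, 2.

Pick v_2 = (0, 1, 0)ᵀ.
Then v_1 = N · v_2 = (1, 0, -3)ᵀ.

Sanity check: (A − (1)·I) v_1 = (0, 0, 0)ᵀ = 0. ✓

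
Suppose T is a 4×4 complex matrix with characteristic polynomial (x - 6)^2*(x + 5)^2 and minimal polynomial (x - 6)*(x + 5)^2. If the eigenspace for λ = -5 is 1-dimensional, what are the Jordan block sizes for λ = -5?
Block sizes for λ = -5: [2]

Step 1 — from the characteristic polynomial, algebraic multiplicity of λ = -5 is 2. From dim ker(T − (-5)·I) = 1, there are exactly 1 Jordan blocks for λ = -5.
Step 2 — from the minimal polynomial, the factor (x + 5)^2 tells us the largest block for λ = -5 has size 2.
Step 3 — with total size 2, 1 blocks, and largest block 2, the block sizes (in nonincreasing order) are [2].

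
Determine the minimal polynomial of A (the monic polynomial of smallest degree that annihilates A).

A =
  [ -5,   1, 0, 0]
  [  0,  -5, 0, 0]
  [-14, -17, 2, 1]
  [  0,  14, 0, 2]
x^4 + 6*x^3 - 11*x^2 - 60*x + 100

The characteristic polynomial is χ_A(x) = (x - 2)^2*(x + 5)^2, so the eigenvalues are known. The minimal polynomial is
  m_A(x) = Π_λ (x − λ)^{k_λ}
where k_λ is the size of the *largest* Jordan block for λ (equivalently, the smallest k with (A − λI)^k v = 0 for every generalised eigenvector v of λ).

  λ = -5: largest Jordan block has size 2, contributing (x + 5)^2
  λ = 2: largest Jordan block has size 2, contributing (x − 2)^2

So m_A(x) = (x - 2)^2*(x + 5)^2 = x^4 + 6*x^3 - 11*x^2 - 60*x + 100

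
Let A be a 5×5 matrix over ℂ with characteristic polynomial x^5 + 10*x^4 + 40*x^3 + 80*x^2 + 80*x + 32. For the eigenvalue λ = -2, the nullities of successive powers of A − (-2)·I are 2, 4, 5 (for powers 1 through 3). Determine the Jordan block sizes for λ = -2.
Block sizes for λ = -2: [3, 2]

From the dimensions of kernels of powers, the number of Jordan blocks of size at least j is d_j − d_{j−1} where d_j = dim ker(N^j) (with d_0 = 0). Computing the differences gives [2, 2, 1].
The number of blocks of size exactly k is (#blocks of size ≥ k) − (#blocks of size ≥ k + 1), so the partition is: 1 block(s) of size 2, 1 block(s) of size 3.
In nonincreasing order the block sizes are [3, 2].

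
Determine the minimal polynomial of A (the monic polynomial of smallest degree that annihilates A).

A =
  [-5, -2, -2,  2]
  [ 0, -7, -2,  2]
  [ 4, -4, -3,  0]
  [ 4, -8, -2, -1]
x^2 + 8*x + 15

The characteristic polynomial is χ_A(x) = (x + 3)^2*(x + 5)^2, so the eigenvalues are known. The minimal polynomial is
  m_A(x) = Π_λ (x − λ)^{k_λ}
where k_λ is the size of the *largest* Jordan block for λ (equivalently, the smallest k with (A − λI)^k v = 0 for every generalised eigenvector v of λ).

  λ = -5: largest Jordan block has size 1, contributing (x + 5)
  λ = -3: largest Jordan block has size 1, contributing (x + 3)

So m_A(x) = (x + 3)*(x + 5) = x^2 + 8*x + 15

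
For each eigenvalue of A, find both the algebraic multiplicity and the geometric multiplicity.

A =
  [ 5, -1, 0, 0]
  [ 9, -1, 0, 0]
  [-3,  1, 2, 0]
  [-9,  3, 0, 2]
λ = 2: alg = 4, geom = 3

Step 1 — factor the characteristic polynomial to read off the algebraic multiplicities:
  χ_A(x) = (x - 2)^4

Step 2 — compute geometric multiplicities via the rank-nullity identity g(λ) = n − rank(A − λI):
  rank(A − (2)·I) = 1, so dim ker(A − (2)·I) = n − 1 = 3

Summary:
  λ = 2: algebraic multiplicity = 4, geometric multiplicity = 3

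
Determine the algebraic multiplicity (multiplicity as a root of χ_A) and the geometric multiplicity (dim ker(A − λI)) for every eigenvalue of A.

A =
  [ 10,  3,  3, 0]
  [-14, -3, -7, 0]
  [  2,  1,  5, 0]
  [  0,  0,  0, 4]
λ = 4: alg = 4, geom = 3

Step 1 — factor the characteristic polynomial to read off the algebraic multiplicities:
  χ_A(x) = (x - 4)^4

Step 2 — compute geometric multiplicities via the rank-nullity identity g(λ) = n − rank(A − λI):
  rank(A − (4)·I) = 1, so dim ker(A − (4)·I) = n − 1 = 3

Summary:
  λ = 4: algebraic multiplicity = 4, geometric multiplicity = 3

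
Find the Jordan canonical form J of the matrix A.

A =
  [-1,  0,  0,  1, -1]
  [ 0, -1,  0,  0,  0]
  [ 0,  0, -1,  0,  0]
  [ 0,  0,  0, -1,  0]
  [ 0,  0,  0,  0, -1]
J_2(-1) ⊕ J_1(-1) ⊕ J_1(-1) ⊕ J_1(-1)

The characteristic polynomial is
  det(x·I − A) = x^5 + 5*x^4 + 10*x^3 + 10*x^2 + 5*x + 1 = (x + 1)^5

Eigenvalues and multiplicities (the geometric multiplicity of λ is n − rank(A − λI), which equals the number of Jordan blocks for λ):
  λ = -1: algebraic multiplicity = 5, geometric multiplicity = 4

Determining the block sizes for each eigenvalue:
  λ = -1: 4 blocks summing to 5 forces exactly one block of size 2 and the rest size 1 → block sizes [2, 1, 1, 1]

Assembling the blocks gives a Jordan form
J =
  [-1,  1,  0,  0,  0]
  [ 0, -1,  0,  0,  0]
  [ 0,  0, -1,  0,  0]
  [ 0,  0,  0, -1,  0]
  [ 0,  0,  0,  0, -1]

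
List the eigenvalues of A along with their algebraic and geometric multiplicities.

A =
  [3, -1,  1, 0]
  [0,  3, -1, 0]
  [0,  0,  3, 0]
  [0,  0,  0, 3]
λ = 3: alg = 4, geom = 2

Step 1 — factor the characteristic polynomial to read off the algebraic multiplicities:
  χ_A(x) = (x - 3)^4

Step 2 — compute geometric multiplicities via the rank-nullity identity g(λ) = n − rank(A − λI):
  rank(A − (3)·I) = 2, so dim ker(A − (3)·I) = n − 2 = 2

Summary:
  λ = 3: algebraic multiplicity = 4, geometric multiplicity = 2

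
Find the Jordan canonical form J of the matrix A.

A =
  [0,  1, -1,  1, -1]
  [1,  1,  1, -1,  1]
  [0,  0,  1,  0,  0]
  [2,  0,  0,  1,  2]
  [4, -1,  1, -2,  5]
J_3(1) ⊕ J_1(2) ⊕ J_1(3)

The characteristic polynomial is
  det(x·I − A) = x^5 - 8*x^4 + 24*x^3 - 34*x^2 + 23*x - 6 = (x - 3)*(x - 2)*(x - 1)^3

Eigenvalues and multiplicities (the geometric multiplicity of λ is n − rank(A − λI), which equals the number of Jordan blocks for λ):
  λ = 1: algebraic multiplicity = 3, geometric multiplicity = 1
  λ = 2: algebraic multiplicity = 1, geometric multiplicity = 1
  λ = 3: algebraic multiplicity = 1, geometric multiplicity = 1

Determining the block sizes for each eigenvalue:
  λ = 1: one block (gm = 1), so the single block has size am = 3 → block sizes [3]
  λ = 2: one block (gm = 1), so the single block has size am = 1 → block sizes [1]
  λ = 3: one block (gm = 1), so the single block has size am = 1 → block sizes [1]

Assembling the blocks gives a Jordan form
J =
  [1, 1, 0, 0, 0]
  [0, 1, 1, 0, 0]
  [0, 0, 1, 0, 0]
  [0, 0, 0, 2, 0]
  [0, 0, 0, 0, 3]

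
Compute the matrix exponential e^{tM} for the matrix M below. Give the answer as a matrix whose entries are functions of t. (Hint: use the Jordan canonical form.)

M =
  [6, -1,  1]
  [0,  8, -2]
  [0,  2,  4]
e^{tM} =
  [exp(6*t), -t*exp(6*t), t*exp(6*t)]
  [0, 2*t*exp(6*t) + exp(6*t), -2*t*exp(6*t)]
  [0, 2*t*exp(6*t), -2*t*exp(6*t) + exp(6*t)]

Strategy: write M = P · J · P⁻¹ where J is a Jordan canonical form, so e^{tM} = P · e^{tJ} · P⁻¹, and e^{tJ} can be computed block-by-block.

M has Jordan form
J =
  [6, 1, 0]
  [0, 6, 0]
  [0, 0, 6]
(up to reordering of blocks).

Per-block formulas:
  For a 2×2 Jordan block J_2(6): exp(t · J_2(6)) = e^(6t)·(I + t·N), where N is the 2×2 nilpotent shift.
  For a 1×1 block at λ = 6: exp(t · [6]) = [e^(6t)].

After assembling e^{tJ} and conjugating by P, we get:

e^{tM} =
  [exp(6*t), -t*exp(6*t), t*exp(6*t)]
  [0, 2*t*exp(6*t) + exp(6*t), -2*t*exp(6*t)]
  [0, 2*t*exp(6*t), -2*t*exp(6*t) + exp(6*t)]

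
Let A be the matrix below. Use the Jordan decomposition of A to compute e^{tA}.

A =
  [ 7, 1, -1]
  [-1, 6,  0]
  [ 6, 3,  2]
e^{tA} =
  [-3*t^2*exp(5*t)/2 + 2*t*exp(5*t) + exp(5*t), t*exp(5*t), t^2*exp(5*t)/2 - t*exp(5*t)]
  [-3*t^2*exp(5*t)/2 - t*exp(5*t), t*exp(5*t) + exp(5*t), t^2*exp(5*t)/2]
  [-9*t^2*exp(5*t)/2 + 6*t*exp(5*t), 3*t*exp(5*t), 3*t^2*exp(5*t)/2 - 3*t*exp(5*t) + exp(5*t)]

Strategy: write A = P · J · P⁻¹ where J is a Jordan canonical form, so e^{tA} = P · e^{tJ} · P⁻¹, and e^{tJ} can be computed block-by-block.

A has Jordan form
J =
  [5, 1, 0]
  [0, 5, 1]
  [0, 0, 5]
(up to reordering of blocks).

Per-block formulas:
  For a 3×3 Jordan block J_3(5): exp(t · J_3(5)) = e^(5t)·(I + t·N + (t^2/2)·N^2), where N is the 3×3 nilpotent shift.

After assembling e^{tJ} and conjugating by P, we get:

e^{tA} =
  [-3*t^2*exp(5*t)/2 + 2*t*exp(5*t) + exp(5*t), t*exp(5*t), t^2*exp(5*t)/2 - t*exp(5*t)]
  [-3*t^2*exp(5*t)/2 - t*exp(5*t), t*exp(5*t) + exp(5*t), t^2*exp(5*t)/2]
  [-9*t^2*exp(5*t)/2 + 6*t*exp(5*t), 3*t*exp(5*t), 3*t^2*exp(5*t)/2 - 3*t*exp(5*t) + exp(5*t)]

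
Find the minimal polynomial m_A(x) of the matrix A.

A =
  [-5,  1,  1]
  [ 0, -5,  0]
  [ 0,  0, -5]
x^2 + 10*x + 25

The characteristic polynomial is χ_A(x) = (x + 5)^3, so the eigenvalues are known. The minimal polynomial is
  m_A(x) = Π_λ (x − λ)^{k_λ}
where k_λ is the size of the *largest* Jordan block for λ (equivalently, the smallest k with (A − λI)^k v = 0 for every generalised eigenvector v of λ).

  λ = -5: largest Jordan block has size 2, contributing (x + 5)^2

So m_A(x) = (x + 5)^2 = x^2 + 10*x + 25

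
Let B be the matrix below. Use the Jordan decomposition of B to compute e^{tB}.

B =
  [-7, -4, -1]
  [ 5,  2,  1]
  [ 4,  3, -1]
e^{tB} =
  [t^2*exp(-2*t)/2 - 5*t*exp(-2*t) + exp(-2*t), t^2*exp(-2*t)/2 - 4*t*exp(-2*t), -t*exp(-2*t)]
  [-t^2*exp(-2*t)/2 + 5*t*exp(-2*t), -t^2*exp(-2*t)/2 + 4*t*exp(-2*t) + exp(-2*t), t*exp(-2*t)]
  [-t^2*exp(-2*t)/2 + 4*t*exp(-2*t), -t^2*exp(-2*t)/2 + 3*t*exp(-2*t), t*exp(-2*t) + exp(-2*t)]

Strategy: write B = P · J · P⁻¹ where J is a Jordan canonical form, so e^{tB} = P · e^{tJ} · P⁻¹, and e^{tJ} can be computed block-by-block.

B has Jordan form
J =
  [-2,  1,  0]
  [ 0, -2,  1]
  [ 0,  0, -2]
(up to reordering of blocks).

Per-block formulas:
  For a 3×3 Jordan block J_3(-2): exp(t · J_3(-2)) = e^(-2t)·(I + t·N + (t^2/2)·N^2), where N is the 3×3 nilpotent shift.

After assembling e^{tJ} and conjugating by P, we get:

e^{tB} =
  [t^2*exp(-2*t)/2 - 5*t*exp(-2*t) + exp(-2*t), t^2*exp(-2*t)/2 - 4*t*exp(-2*t), -t*exp(-2*t)]
  [-t^2*exp(-2*t)/2 + 5*t*exp(-2*t), -t^2*exp(-2*t)/2 + 4*t*exp(-2*t) + exp(-2*t), t*exp(-2*t)]
  [-t^2*exp(-2*t)/2 + 4*t*exp(-2*t), -t^2*exp(-2*t)/2 + 3*t*exp(-2*t), t*exp(-2*t) + exp(-2*t)]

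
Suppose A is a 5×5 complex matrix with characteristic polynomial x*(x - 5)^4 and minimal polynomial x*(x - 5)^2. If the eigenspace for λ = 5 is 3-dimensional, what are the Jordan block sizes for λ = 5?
Block sizes for λ = 5: [2, 1, 1]

Step 1 — from the characteristic polynomial, algebraic multiplicity of λ = 5 is 4. From dim ker(A − (5)·I) = 3, there are exactly 3 Jordan blocks for λ = 5.
Step 2 — from the minimal polynomial, the factor (x − 5)^2 tells us the largest block for λ = 5 has size 2.
Step 3 — with total size 4, 3 blocks, and largest block 2, the block sizes (in nonincreasing order) are [2, 1, 1].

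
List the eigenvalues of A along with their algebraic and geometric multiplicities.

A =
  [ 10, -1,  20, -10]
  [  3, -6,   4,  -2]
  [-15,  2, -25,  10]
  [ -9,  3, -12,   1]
λ = -5: alg = 4, geom = 2

Step 1 — factor the characteristic polynomial to read off the algebraic multiplicities:
  χ_A(x) = (x + 5)^4

Step 2 — compute geometric multiplicities via the rank-nullity identity g(λ) = n − rank(A − λI):
  rank(A − (-5)·I) = 2, so dim ker(A − (-5)·I) = n − 2 = 2

Summary:
  λ = -5: algebraic multiplicity = 4, geometric multiplicity = 2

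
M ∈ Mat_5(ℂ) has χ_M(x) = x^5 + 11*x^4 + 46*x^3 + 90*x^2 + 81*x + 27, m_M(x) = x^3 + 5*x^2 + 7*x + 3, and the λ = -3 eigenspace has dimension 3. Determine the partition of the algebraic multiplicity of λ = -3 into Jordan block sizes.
Block sizes for λ = -3: [1, 1, 1]

Step 1 — from the characteristic polynomial, algebraic multiplicity of λ = -3 is 3. From dim ker(M − (-3)·I) = 3, there are exactly 3 Jordan blocks for λ = -3.
Step 2 — from the minimal polynomial, the factor (x + 3) tells us the largest block for λ = -3 has size 1.
Step 3 — with total size 3, 3 blocks, and largest block 1, the block sizes (in nonincreasing order) are [1, 1, 1].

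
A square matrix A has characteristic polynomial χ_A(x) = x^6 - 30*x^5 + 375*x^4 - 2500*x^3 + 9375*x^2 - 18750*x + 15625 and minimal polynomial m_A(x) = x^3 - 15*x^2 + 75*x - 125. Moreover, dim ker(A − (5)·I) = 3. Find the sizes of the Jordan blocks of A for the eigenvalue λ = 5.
Block sizes for λ = 5: [3, 2, 1]

Step 1 — from the characteristic polynomial, algebraic multiplicity of λ = 5 is 6. From dim ker(A − (5)·I) = 3, there are exactly 3 Jordan blocks for λ = 5.
Step 2 — from the minimal polynomial, the factor (x − 5)^3 tells us the largest block for λ = 5 has size 3.
Step 3 — with total size 6, 3 blocks, and largest block 3, the block sizes (in nonincreasing order) are [3, 2, 1].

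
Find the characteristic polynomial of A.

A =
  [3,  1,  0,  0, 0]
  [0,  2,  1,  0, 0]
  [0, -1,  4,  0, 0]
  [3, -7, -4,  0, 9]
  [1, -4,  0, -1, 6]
x^5 - 15*x^4 + 90*x^3 - 270*x^2 + 405*x - 243

Expanding det(x·I − A) (e.g. by cofactor expansion or by noting that A is similar to its Jordan form J, which has the same characteristic polynomial as A) gives
  χ_A(x) = x^5 - 15*x^4 + 90*x^3 - 270*x^2 + 405*x - 243
which factors as (x - 3)^5. The eigenvalues (with algebraic multiplicities) are λ = 3 with multiplicity 5.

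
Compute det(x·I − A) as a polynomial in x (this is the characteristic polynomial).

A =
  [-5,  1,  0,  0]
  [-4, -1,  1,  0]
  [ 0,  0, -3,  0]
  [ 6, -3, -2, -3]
x^4 + 12*x^3 + 54*x^2 + 108*x + 81

Expanding det(x·I − A) (e.g. by cofactor expansion or by noting that A is similar to its Jordan form J, which has the same characteristic polynomial as A) gives
  χ_A(x) = x^4 + 12*x^3 + 54*x^2 + 108*x + 81
which factors as (x + 3)^4. The eigenvalues (with algebraic multiplicities) are λ = -3 with multiplicity 4.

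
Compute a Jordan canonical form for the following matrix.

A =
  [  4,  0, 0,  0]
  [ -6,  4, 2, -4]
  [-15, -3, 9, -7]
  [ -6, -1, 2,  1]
J_1(4) ⊕ J_1(4) ⊕ J_2(5)

The characteristic polynomial is
  det(x·I − A) = x^4 - 18*x^3 + 121*x^2 - 360*x + 400 = (x - 5)^2*(x - 4)^2

Eigenvalues and multiplicities (the geometric multiplicity of λ is n − rank(A − λI), which equals the number of Jordan blocks for λ):
  λ = 4: algebraic multiplicity = 2, geometric multiplicity = 2
  λ = 5: algebraic multiplicity = 2, geometric multiplicity = 1

Determining the block sizes for each eigenvalue:
  λ = 4: gm = am = 2, so every block has size 1 → block sizes [1, 1]
  λ = 5: one block (gm = 1), so the single block has size am = 2 → block sizes [2]

Assembling the blocks gives a Jordan form
J =
  [4, 0, 0, 0]
  [0, 4, 0, 0]
  [0, 0, 5, 1]
  [0, 0, 0, 5]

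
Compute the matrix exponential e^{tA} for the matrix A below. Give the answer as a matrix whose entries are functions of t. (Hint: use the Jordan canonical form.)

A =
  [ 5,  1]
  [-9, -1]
e^{tA} =
  [3*t*exp(2*t) + exp(2*t), t*exp(2*t)]
  [-9*t*exp(2*t), -3*t*exp(2*t) + exp(2*t)]

Strategy: write A = P · J · P⁻¹ where J is a Jordan canonical form, so e^{tA} = P · e^{tJ} · P⁻¹, and e^{tJ} can be computed block-by-block.

A has Jordan form
J =
  [2, 1]
  [0, 2]
(up to reordering of blocks).

Per-block formulas:
  For a 2×2 Jordan block J_2(2): exp(t · J_2(2)) = e^(2t)·(I + t·N), where N is the 2×2 nilpotent shift.

After assembling e^{tJ} and conjugating by P, we get:

e^{tA} =
  [3*t*exp(2*t) + exp(2*t), t*exp(2*t)]
  [-9*t*exp(2*t), -3*t*exp(2*t) + exp(2*t)]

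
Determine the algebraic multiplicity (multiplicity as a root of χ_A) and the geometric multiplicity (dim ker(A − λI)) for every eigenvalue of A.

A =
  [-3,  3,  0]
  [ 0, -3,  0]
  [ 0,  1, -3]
λ = -3: alg = 3, geom = 2

Step 1 — factor the characteristic polynomial to read off the algebraic multiplicities:
  χ_A(x) = (x + 3)^3

Step 2 — compute geometric multiplicities via the rank-nullity identity g(λ) = n − rank(A − λI):
  rank(A − (-3)·I) = 1, so dim ker(A − (-3)·I) = n − 1 = 2

Summary:
  λ = -3: algebraic multiplicity = 3, geometric multiplicity = 2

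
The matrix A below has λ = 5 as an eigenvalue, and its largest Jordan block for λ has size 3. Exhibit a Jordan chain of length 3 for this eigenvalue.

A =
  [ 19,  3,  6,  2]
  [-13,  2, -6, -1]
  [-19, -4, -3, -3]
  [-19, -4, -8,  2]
A Jordan chain for λ = 5 of length 3:
v_1 = (5, -10, -5, -5)ᵀ
v_2 = (14, -13, -19, -19)ᵀ
v_3 = (1, 0, 0, 0)ᵀ

Let N = A − (5)·I. We want v_3 with N^3 v_3 = 0 but N^2 v_3 ≠ 0; then v_{j-1} := N · v_j for j = 3, …, 2.

Pick v_3 = (1, 0, 0, 0)ᵀ.
Then v_2 = N · v_3 = (14, -13, -19, -19)ᵀ.
Then v_1 = N · v_2 = (5, -10, -5, -5)ᵀ.

Sanity check: (A − (5)·I) v_1 = (0, 0, 0, 0)ᵀ = 0. ✓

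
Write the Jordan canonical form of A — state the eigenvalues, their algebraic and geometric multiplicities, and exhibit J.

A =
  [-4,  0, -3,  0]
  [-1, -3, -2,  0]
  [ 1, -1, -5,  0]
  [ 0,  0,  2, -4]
J_3(-4) ⊕ J_1(-4)

The characteristic polynomial is
  det(x·I − A) = x^4 + 16*x^3 + 96*x^2 + 256*x + 256 = (x + 4)^4

Eigenvalues and multiplicities (the geometric multiplicity of λ is n − rank(A − λI), which equals the number of Jordan blocks for λ):
  λ = -4: algebraic multiplicity = 4, geometric multiplicity = 2

Determining the block sizes for each eigenvalue:
  λ = -4: with am = 4 and gm = 2, the partition is not yet determined (e.g. several partitions of 4 into 2 parts exist). Let N = A − (-4)·I. Computing rank(N^1) = 2, rank(N^2) = 1, rank(N^3) = 0; the number of blocks of size ≥ j is rank(N^{j−1}) − rank(N^j), giving [2, 1, 1]. So we have 1 block(s) of size 3, 1 block(s) of size 1 → block sizes [3, 1]

Assembling the blocks gives a Jordan form
J =
  [-4,  1,  0,  0]
  [ 0, -4,  1,  0]
  [ 0,  0, -4,  0]
  [ 0,  0,  0, -4]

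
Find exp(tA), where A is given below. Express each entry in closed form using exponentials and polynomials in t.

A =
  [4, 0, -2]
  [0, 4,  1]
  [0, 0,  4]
e^{tA} =
  [exp(4*t), 0, -2*t*exp(4*t)]
  [0, exp(4*t), t*exp(4*t)]
  [0, 0, exp(4*t)]

Strategy: write A = P · J · P⁻¹ where J is a Jordan canonical form, so e^{tA} = P · e^{tJ} · P⁻¹, and e^{tJ} can be computed block-by-block.

A has Jordan form
J =
  [4, 1, 0]
  [0, 4, 0]
  [0, 0, 4]
(up to reordering of blocks).

Per-block formulas:
  For a 1×1 block at λ = 4: exp(t · [4]) = [e^(4t)].
  For a 2×2 Jordan block J_2(4): exp(t · J_2(4)) = e^(4t)·(I + t·N), where N is the 2×2 nilpotent shift.

After assembling e^{tJ} and conjugating by P, we get:

e^{tA} =
  [exp(4*t), 0, -2*t*exp(4*t)]
  [0, exp(4*t), t*exp(4*t)]
  [0, 0, exp(4*t)]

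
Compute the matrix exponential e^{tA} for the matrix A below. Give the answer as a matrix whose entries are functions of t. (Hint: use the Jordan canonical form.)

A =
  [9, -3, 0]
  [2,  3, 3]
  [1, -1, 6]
e^{tA} =
  [3*t^2*exp(6*t)/2 + 3*t*exp(6*t) + exp(6*t), -3*t*exp(6*t), -9*t^2*exp(6*t)/2]
  [3*t^2*exp(6*t)/2 + 2*t*exp(6*t), -3*t*exp(6*t) + exp(6*t), -9*t^2*exp(6*t)/2 + 3*t*exp(6*t)]
  [t^2*exp(6*t)/2 + t*exp(6*t), -t*exp(6*t), -3*t^2*exp(6*t)/2 + exp(6*t)]

Strategy: write A = P · J · P⁻¹ where J is a Jordan canonical form, so e^{tA} = P · e^{tJ} · P⁻¹, and e^{tJ} can be computed block-by-block.

A has Jordan form
J =
  [6, 1, 0]
  [0, 6, 1]
  [0, 0, 6]
(up to reordering of blocks).

Per-block formulas:
  For a 3×3 Jordan block J_3(6): exp(t · J_3(6)) = e^(6t)·(I + t·N + (t^2/2)·N^2), where N is the 3×3 nilpotent shift.

After assembling e^{tJ} and conjugating by P, we get:

e^{tA} =
  [3*t^2*exp(6*t)/2 + 3*t*exp(6*t) + exp(6*t), -3*t*exp(6*t), -9*t^2*exp(6*t)/2]
  [3*t^2*exp(6*t)/2 + 2*t*exp(6*t), -3*t*exp(6*t) + exp(6*t), -9*t^2*exp(6*t)/2 + 3*t*exp(6*t)]
  [t^2*exp(6*t)/2 + t*exp(6*t), -t*exp(6*t), -3*t^2*exp(6*t)/2 + exp(6*t)]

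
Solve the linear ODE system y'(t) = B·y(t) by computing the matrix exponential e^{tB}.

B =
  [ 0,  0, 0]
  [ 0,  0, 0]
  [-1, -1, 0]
e^{tB} =
  [1, 0, 0]
  [0, 1, 0]
  [-t, -t, 1]

Strategy: write B = P · J · P⁻¹ where J is a Jordan canonical form, so e^{tB} = P · e^{tJ} · P⁻¹, and e^{tJ} can be computed block-by-block.

B has Jordan form
J =
  [0, 1, 0]
  [0, 0, 0]
  [0, 0, 0]
(up to reordering of blocks).

Per-block formulas:
  For a 2×2 Jordan block J_2(0): exp(t · J_2(0)) = e^(0t)·(I + t·N), where N is the 2×2 nilpotent shift.
  For a 1×1 block at λ = 0: exp(t · [0]) = [e^(0t)].

After assembling e^{tJ} and conjugating by P, we get:

e^{tB} =
  [1, 0, 0]
  [0, 1, 0]
  [-t, -t, 1]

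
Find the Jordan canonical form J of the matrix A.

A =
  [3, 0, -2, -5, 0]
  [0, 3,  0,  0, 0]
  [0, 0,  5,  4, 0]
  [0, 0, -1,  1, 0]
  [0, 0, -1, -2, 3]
J_3(3) ⊕ J_1(3) ⊕ J_1(3)

The characteristic polynomial is
  det(x·I − A) = x^5 - 15*x^4 + 90*x^3 - 270*x^2 + 405*x - 243 = (x - 3)^5

Eigenvalues and multiplicities (the geometric multiplicity of λ is n − rank(A − λI), which equals the number of Jordan blocks for λ):
  λ = 3: algebraic multiplicity = 5, geometric multiplicity = 3

Determining the block sizes for each eigenvalue:
  λ = 3: with am = 5 and gm = 3, the partition is not yet determined (e.g. several partitions of 5 into 3 parts exist). Let N = A − (3)·I. Computing rank(N^1) = 2, rank(N^2) = 1, rank(N^3) = 0; the number of blocks of size ≥ j is rank(N^{j−1}) − rank(N^j), giving [3, 1, 1]. So we have 1 block(s) of size 3, 2 block(s) of size 1 → block sizes [3, 1, 1]

Assembling the blocks gives a Jordan form
J =
  [3, 1, 0, 0, 0]
  [0, 3, 1, 0, 0]
  [0, 0, 3, 0, 0]
  [0, 0, 0, 3, 0]
  [0, 0, 0, 0, 3]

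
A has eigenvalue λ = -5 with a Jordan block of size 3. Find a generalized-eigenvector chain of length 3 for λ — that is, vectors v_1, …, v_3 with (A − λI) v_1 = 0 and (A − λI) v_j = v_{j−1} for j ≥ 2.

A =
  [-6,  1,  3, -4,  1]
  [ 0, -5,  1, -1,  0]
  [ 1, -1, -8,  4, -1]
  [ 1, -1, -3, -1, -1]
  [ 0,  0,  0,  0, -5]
A Jordan chain for λ = -5 of length 3:
v_1 = (1, 0, -1, -1, 0)ᵀ
v_2 = (3, 1, -3, -3, 0)ᵀ
v_3 = (0, 0, 1, 0, 0)ᵀ

Let N = A − (-5)·I. We want v_3 with N^3 v_3 = 0 but N^2 v_3 ≠ 0; then v_{j-1} := N · v_j for j = 3, …, 2.

Pick v_3 = (0, 0, 1, 0, 0)ᵀ.
Then v_2 = N · v_3 = (3, 1, -3, -3, 0)ᵀ.
Then v_1 = N · v_2 = (1, 0, -1, -1, 0)ᵀ.

Sanity check: (A − (-5)·I) v_1 = (0, 0, 0, 0, 0)ᵀ = 0. ✓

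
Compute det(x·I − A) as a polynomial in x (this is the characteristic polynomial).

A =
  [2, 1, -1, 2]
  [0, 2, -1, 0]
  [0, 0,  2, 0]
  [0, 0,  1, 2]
x^4 - 8*x^3 + 24*x^2 - 32*x + 16

Expanding det(x·I − A) (e.g. by cofactor expansion or by noting that A is similar to its Jordan form J, which has the same characteristic polynomial as A) gives
  χ_A(x) = x^4 - 8*x^3 + 24*x^2 - 32*x + 16
which factors as (x - 2)^4. The eigenvalues (with algebraic multiplicities) are λ = 2 with multiplicity 4.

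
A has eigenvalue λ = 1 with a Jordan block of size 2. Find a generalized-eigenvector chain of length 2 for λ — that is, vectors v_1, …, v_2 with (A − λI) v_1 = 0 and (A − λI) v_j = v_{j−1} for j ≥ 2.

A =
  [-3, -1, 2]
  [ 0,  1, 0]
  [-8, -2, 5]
A Jordan chain for λ = 1 of length 2:
v_1 = (-4, 0, -8)ᵀ
v_2 = (1, 0, 0)ᵀ

Let N = A − (1)·I. We want v_2 with N^2 v_2 = 0 but N^1 v_2 ≠ 0; then v_{j-1} := N · v_j for j = 2, …, 2.

Pick v_2 = (1, 0, 0)ᵀ.
Then v_1 = N · v_2 = (-4, 0, -8)ᵀ.

Sanity check: (A − (1)·I) v_1 = (0, 0, 0)ᵀ = 0. ✓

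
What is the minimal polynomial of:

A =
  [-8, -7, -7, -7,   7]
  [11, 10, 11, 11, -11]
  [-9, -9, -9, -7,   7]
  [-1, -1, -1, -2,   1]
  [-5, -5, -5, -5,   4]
x^3 + 3*x^2 + 3*x + 1

The characteristic polynomial is χ_A(x) = (x + 1)^5, so the eigenvalues are known. The minimal polynomial is
  m_A(x) = Π_λ (x − λ)^{k_λ}
where k_λ is the size of the *largest* Jordan block for λ (equivalently, the smallest k with (A − λI)^k v = 0 for every generalised eigenvector v of λ).

  λ = -1: largest Jordan block has size 3, contributing (x + 1)^3

So m_A(x) = (x + 1)^3 = x^3 + 3*x^2 + 3*x + 1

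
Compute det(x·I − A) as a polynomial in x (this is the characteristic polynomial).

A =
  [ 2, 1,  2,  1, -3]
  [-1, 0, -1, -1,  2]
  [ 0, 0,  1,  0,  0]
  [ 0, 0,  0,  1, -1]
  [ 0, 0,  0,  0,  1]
x^5 - 5*x^4 + 10*x^3 - 10*x^2 + 5*x - 1

Expanding det(x·I − A) (e.g. by cofactor expansion or by noting that A is similar to its Jordan form J, which has the same characteristic polynomial as A) gives
  χ_A(x) = x^5 - 5*x^4 + 10*x^3 - 10*x^2 + 5*x - 1
which factors as (x - 1)^5. The eigenvalues (with algebraic multiplicities) are λ = 1 with multiplicity 5.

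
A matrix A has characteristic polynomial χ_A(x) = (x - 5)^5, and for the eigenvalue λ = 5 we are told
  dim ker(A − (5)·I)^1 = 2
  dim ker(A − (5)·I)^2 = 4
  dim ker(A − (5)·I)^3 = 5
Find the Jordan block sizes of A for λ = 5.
Block sizes for λ = 5: [3, 2]

From the dimensions of kernels of powers, the number of Jordan blocks of size at least j is d_j − d_{j−1} where d_j = dim ker(N^j) (with d_0 = 0). Computing the differences gives [2, 2, 1].
The number of blocks of size exactly k is (#blocks of size ≥ k) − (#blocks of size ≥ k + 1), so the partition is: 1 block(s) of size 2, 1 block(s) of size 3.
In nonincreasing order the block sizes are [3, 2].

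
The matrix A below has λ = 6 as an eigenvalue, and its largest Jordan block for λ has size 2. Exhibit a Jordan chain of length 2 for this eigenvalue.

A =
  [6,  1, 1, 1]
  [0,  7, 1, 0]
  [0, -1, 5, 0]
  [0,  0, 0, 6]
A Jordan chain for λ = 6 of length 2:
v_1 = (1, 1, -1, 0)ᵀ
v_2 = (0, 1, 0, 0)ᵀ

Let N = A − (6)·I. We want v_2 with N^2 v_2 = 0 but N^1 v_2 ≠ 0; then v_{j-1} := N · v_j for j = 2, …, 2.

Pick v_2 = (0, 1, 0, 0)ᵀ.
Then v_1 = N · v_2 = (1, 1, -1, 0)ᵀ.

Sanity check: (A − (6)·I) v_1 = (0, 0, 0, 0)ᵀ = 0. ✓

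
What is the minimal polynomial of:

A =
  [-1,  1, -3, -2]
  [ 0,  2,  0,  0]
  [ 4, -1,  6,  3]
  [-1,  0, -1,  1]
x^3 - 6*x^2 + 12*x - 8

The characteristic polynomial is χ_A(x) = (x - 2)^4, so the eigenvalues are known. The minimal polynomial is
  m_A(x) = Π_λ (x − λ)^{k_λ}
where k_λ is the size of the *largest* Jordan block for λ (equivalently, the smallest k with (A − λI)^k v = 0 for every generalised eigenvector v of λ).

  λ = 2: largest Jordan block has size 3, contributing (x − 2)^3

So m_A(x) = (x - 2)^3 = x^3 - 6*x^2 + 12*x - 8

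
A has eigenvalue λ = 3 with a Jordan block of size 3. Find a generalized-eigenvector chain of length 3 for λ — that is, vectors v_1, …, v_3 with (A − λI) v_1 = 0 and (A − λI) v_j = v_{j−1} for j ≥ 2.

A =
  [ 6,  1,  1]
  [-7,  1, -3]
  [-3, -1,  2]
A Jordan chain for λ = 3 of length 3:
v_1 = (-1, 2, 1)ᵀ
v_2 = (3, -7, -3)ᵀ
v_3 = (1, 0, 0)ᵀ

Let N = A − (3)·I. We want v_3 with N^3 v_3 = 0 but N^2 v_3 ≠ 0; then v_{j-1} := N · v_j for j = 3, …, 2.

Pick v_3 = (1, 0, 0)ᵀ.
Then v_2 = N · v_3 = (3, -7, -3)ᵀ.
Then v_1 = N · v_2 = (-1, 2, 1)ᵀ.

Sanity check: (A − (3)·I) v_1 = (0, 0, 0)ᵀ = 0. ✓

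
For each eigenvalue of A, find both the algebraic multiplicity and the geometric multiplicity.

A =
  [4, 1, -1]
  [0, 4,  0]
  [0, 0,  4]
λ = 4: alg = 3, geom = 2

Step 1 — factor the characteristic polynomial to read off the algebraic multiplicities:
  χ_A(x) = (x - 4)^3

Step 2 — compute geometric multiplicities via the rank-nullity identity g(λ) = n − rank(A − λI):
  rank(A − (4)·I) = 1, so dim ker(A − (4)·I) = n − 1 = 2

Summary:
  λ = 4: algebraic multiplicity = 3, geometric multiplicity = 2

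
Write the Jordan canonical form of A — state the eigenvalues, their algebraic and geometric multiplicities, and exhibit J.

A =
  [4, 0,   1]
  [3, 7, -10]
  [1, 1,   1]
J_3(4)

The characteristic polynomial is
  det(x·I − A) = x^3 - 12*x^2 + 48*x - 64 = (x - 4)^3

Eigenvalues and multiplicities (the geometric multiplicity of λ is n − rank(A − λI), which equals the number of Jordan blocks for λ):
  λ = 4: algebraic multiplicity = 3, geometric multiplicity = 1

Determining the block sizes for each eigenvalue:
  λ = 4: one block (gm = 1), so the single block has size am = 3 → block sizes [3]

Assembling the blocks gives a Jordan form
J =
  [4, 1, 0]
  [0, 4, 1]
  [0, 0, 4]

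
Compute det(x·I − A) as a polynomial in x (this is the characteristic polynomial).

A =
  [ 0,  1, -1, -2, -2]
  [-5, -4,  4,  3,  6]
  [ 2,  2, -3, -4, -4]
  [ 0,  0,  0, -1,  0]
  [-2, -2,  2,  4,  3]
x^5 + 5*x^4 + 10*x^3 + 10*x^2 + 5*x + 1

Expanding det(x·I − A) (e.g. by cofactor expansion or by noting that A is similar to its Jordan form J, which has the same characteristic polynomial as A) gives
  χ_A(x) = x^5 + 5*x^4 + 10*x^3 + 10*x^2 + 5*x + 1
which factors as (x + 1)^5. The eigenvalues (with algebraic multiplicities) are λ = -1 with multiplicity 5.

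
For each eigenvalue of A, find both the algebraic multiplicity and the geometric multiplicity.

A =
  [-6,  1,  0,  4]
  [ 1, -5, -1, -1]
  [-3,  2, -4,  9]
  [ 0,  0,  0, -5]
λ = -5: alg = 4, geom = 2

Step 1 — factor the characteristic polynomial to read off the algebraic multiplicities:
  χ_A(x) = (x + 5)^4

Step 2 — compute geometric multiplicities via the rank-nullity identity g(λ) = n − rank(A − λI):
  rank(A − (-5)·I) = 2, so dim ker(A − (-5)·I) = n − 2 = 2

Summary:
  λ = -5: algebraic multiplicity = 4, geometric multiplicity = 2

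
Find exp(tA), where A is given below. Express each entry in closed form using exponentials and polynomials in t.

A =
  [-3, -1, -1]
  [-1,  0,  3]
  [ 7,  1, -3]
e^{tA} =
  [-5*t^2*exp(-2*t)/2 - t*exp(-2*t) + exp(-2*t), -t^2*exp(-2*t) - t*exp(-2*t), -t^2*exp(-2*t)/2 - t*exp(-2*t)]
  [10*t^2*exp(-2*t) - t*exp(-2*t), 4*t^2*exp(-2*t) + 2*t*exp(-2*t) + exp(-2*t), 2*t^2*exp(-2*t) + 3*t*exp(-2*t)]
  [-15*t^2*exp(-2*t)/2 + 7*t*exp(-2*t), -3*t^2*exp(-2*t) + t*exp(-2*t), -3*t^2*exp(-2*t)/2 - t*exp(-2*t) + exp(-2*t)]

Strategy: write A = P · J · P⁻¹ where J is a Jordan canonical form, so e^{tA} = P · e^{tJ} · P⁻¹, and e^{tJ} can be computed block-by-block.

A has Jordan form
J =
  [-2,  1,  0]
  [ 0, -2,  1]
  [ 0,  0, -2]
(up to reordering of blocks).

Per-block formulas:
  For a 3×3 Jordan block J_3(-2): exp(t · J_3(-2)) = e^(-2t)·(I + t·N + (t^2/2)·N^2), where N is the 3×3 nilpotent shift.

After assembling e^{tJ} and conjugating by P, we get:

e^{tA} =
  [-5*t^2*exp(-2*t)/2 - t*exp(-2*t) + exp(-2*t), -t^2*exp(-2*t) - t*exp(-2*t), -t^2*exp(-2*t)/2 - t*exp(-2*t)]
  [10*t^2*exp(-2*t) - t*exp(-2*t), 4*t^2*exp(-2*t) + 2*t*exp(-2*t) + exp(-2*t), 2*t^2*exp(-2*t) + 3*t*exp(-2*t)]
  [-15*t^2*exp(-2*t)/2 + 7*t*exp(-2*t), -3*t^2*exp(-2*t) + t*exp(-2*t), -3*t^2*exp(-2*t)/2 - t*exp(-2*t) + exp(-2*t)]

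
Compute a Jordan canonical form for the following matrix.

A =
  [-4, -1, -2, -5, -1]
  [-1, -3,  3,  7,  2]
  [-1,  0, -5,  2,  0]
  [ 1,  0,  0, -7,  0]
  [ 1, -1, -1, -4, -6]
J_3(-5) ⊕ J_2(-5)

The characteristic polynomial is
  det(x·I − A) = x^5 + 25*x^4 + 250*x^3 + 1250*x^2 + 3125*x + 3125 = (x + 5)^5

Eigenvalues and multiplicities (the geometric multiplicity of λ is n − rank(A − λI), which equals the number of Jordan blocks for λ):
  λ = -5: algebraic multiplicity = 5, geometric multiplicity = 2

Determining the block sizes for each eigenvalue:
  λ = -5: with am = 5 and gm = 2, the partition is not yet determined (e.g. several partitions of 5 into 2 parts exist). Let N = A − (-5)·I. Computing rank(N^1) = 3, rank(N^2) = 1, rank(N^3) = 0; the number of blocks of size ≥ j is rank(N^{j−1}) − rank(N^j), giving [2, 2, 1]. So we have 1 block(s) of size 3, 1 block(s) of size 2 → block sizes [3, 2]

Assembling the blocks gives a Jordan form
J =
  [-5,  1,  0,  0,  0]
  [ 0, -5,  1,  0,  0]
  [ 0,  0, -5,  0,  0]
  [ 0,  0,  0, -5,  1]
  [ 0,  0,  0,  0, -5]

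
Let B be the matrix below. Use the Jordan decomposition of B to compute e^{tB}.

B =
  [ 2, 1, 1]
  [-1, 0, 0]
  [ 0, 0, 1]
e^{tB} =
  [t*exp(t) + exp(t), t*exp(t), t^2*exp(t)/2 + t*exp(t)]
  [-t*exp(t), -t*exp(t) + exp(t), -t^2*exp(t)/2]
  [0, 0, exp(t)]

Strategy: write B = P · J · P⁻¹ where J is a Jordan canonical form, so e^{tB} = P · e^{tJ} · P⁻¹, and e^{tJ} can be computed block-by-block.

B has Jordan form
J =
  [1, 1, 0]
  [0, 1, 1]
  [0, 0, 1]
(up to reordering of blocks).

Per-block formulas:
  For a 3×3 Jordan block J_3(1): exp(t · J_3(1)) = e^(1t)·(I + t·N + (t^2/2)·N^2), where N is the 3×3 nilpotent shift.

After assembling e^{tJ} and conjugating by P, we get:

e^{tB} =
  [t*exp(t) + exp(t), t*exp(t), t^2*exp(t)/2 + t*exp(t)]
  [-t*exp(t), -t*exp(t) + exp(t), -t^2*exp(t)/2]
  [0, 0, exp(t)]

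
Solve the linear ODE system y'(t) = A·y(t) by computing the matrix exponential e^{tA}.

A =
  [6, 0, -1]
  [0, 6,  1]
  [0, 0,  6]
e^{tA} =
  [exp(6*t), 0, -t*exp(6*t)]
  [0, exp(6*t), t*exp(6*t)]
  [0, 0, exp(6*t)]

Strategy: write A = P · J · P⁻¹ where J is a Jordan canonical form, so e^{tA} = P · e^{tJ} · P⁻¹, and e^{tJ} can be computed block-by-block.

A has Jordan form
J =
  [6, 1, 0]
  [0, 6, 0]
  [0, 0, 6]
(up to reordering of blocks).

Per-block formulas:
  For a 2×2 Jordan block J_2(6): exp(t · J_2(6)) = e^(6t)·(I + t·N), where N is the 2×2 nilpotent shift.
  For a 1×1 block at λ = 6: exp(t · [6]) = [e^(6t)].

After assembling e^{tJ} and conjugating by P, we get:

e^{tA} =
  [exp(6*t), 0, -t*exp(6*t)]
  [0, exp(6*t), t*exp(6*t)]
  [0, 0, exp(6*t)]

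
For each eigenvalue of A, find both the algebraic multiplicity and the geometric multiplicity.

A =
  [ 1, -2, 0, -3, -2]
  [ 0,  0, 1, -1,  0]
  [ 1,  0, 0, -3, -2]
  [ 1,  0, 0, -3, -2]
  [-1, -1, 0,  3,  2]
λ = 0: alg = 5, geom = 2

Step 1 — factor the characteristic polynomial to read off the algebraic multiplicities:
  χ_A(x) = x^5

Step 2 — compute geometric multiplicities via the rank-nullity identity g(λ) = n − rank(A − λI):
  rank(A − (0)·I) = 3, so dim ker(A − (0)·I) = n − 3 = 2

Summary:
  λ = 0: algebraic multiplicity = 5, geometric multiplicity = 2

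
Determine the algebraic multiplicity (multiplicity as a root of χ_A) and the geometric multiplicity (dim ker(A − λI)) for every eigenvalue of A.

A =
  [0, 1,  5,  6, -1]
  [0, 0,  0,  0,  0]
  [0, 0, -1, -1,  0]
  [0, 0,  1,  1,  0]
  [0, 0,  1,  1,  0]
λ = 0: alg = 5, geom = 3

Step 1 — factor the characteristic polynomial to read off the algebraic multiplicities:
  χ_A(x) = x^5

Step 2 — compute geometric multiplicities via the rank-nullity identity g(λ) = n − rank(A − λI):
  rank(A − (0)·I) = 2, so dim ker(A − (0)·I) = n − 2 = 3

Summary:
  λ = 0: algebraic multiplicity = 5, geometric multiplicity = 3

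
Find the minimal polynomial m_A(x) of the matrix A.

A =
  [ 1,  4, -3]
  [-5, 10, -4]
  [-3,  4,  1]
x^3 - 12*x^2 + 48*x - 64

The characteristic polynomial is χ_A(x) = (x - 4)^3, so the eigenvalues are known. The minimal polynomial is
  m_A(x) = Π_λ (x − λ)^{k_λ}
where k_λ is the size of the *largest* Jordan block for λ (equivalently, the smallest k with (A − λI)^k v = 0 for every generalised eigenvector v of λ).

  λ = 4: largest Jordan block has size 3, contributing (x − 4)^3

So m_A(x) = (x - 4)^3 = x^3 - 12*x^2 + 48*x - 64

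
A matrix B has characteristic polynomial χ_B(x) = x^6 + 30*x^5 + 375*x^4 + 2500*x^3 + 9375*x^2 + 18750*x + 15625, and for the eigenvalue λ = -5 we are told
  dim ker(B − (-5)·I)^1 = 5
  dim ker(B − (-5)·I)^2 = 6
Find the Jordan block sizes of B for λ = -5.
Block sizes for λ = -5: [2, 1, 1, 1, 1]

From the dimensions of kernels of powers, the number of Jordan blocks of size at least j is d_j − d_{j−1} where d_j = dim ker(N^j) (with d_0 = 0). Computing the differences gives [5, 1].
The number of blocks of size exactly k is (#blocks of size ≥ k) − (#blocks of size ≥ k + 1), so the partition is: 4 block(s) of size 1, 1 block(s) of size 2.
In nonincreasing order the block sizes are [2, 1, 1, 1, 1].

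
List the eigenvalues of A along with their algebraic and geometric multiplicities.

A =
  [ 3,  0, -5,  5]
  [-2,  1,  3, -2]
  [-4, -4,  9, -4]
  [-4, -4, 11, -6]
λ = -2: alg = 1, geom = 1; λ = 3: alg = 3, geom = 2

Step 1 — factor the characteristic polynomial to read off the algebraic multiplicities:
  χ_A(x) = (x - 3)^3*(x + 2)

Step 2 — compute geometric multiplicities via the rank-nullity identity g(λ) = n − rank(A − λI):
  rank(A − (-2)·I) = 3, so dim ker(A − (-2)·I) = n − 3 = 1
  rank(A − (3)·I) = 2, so dim ker(A − (3)·I) = n − 2 = 2

Summary:
  λ = -2: algebraic multiplicity = 1, geometric multiplicity = 1
  λ = 3: algebraic multiplicity = 3, geometric multiplicity = 2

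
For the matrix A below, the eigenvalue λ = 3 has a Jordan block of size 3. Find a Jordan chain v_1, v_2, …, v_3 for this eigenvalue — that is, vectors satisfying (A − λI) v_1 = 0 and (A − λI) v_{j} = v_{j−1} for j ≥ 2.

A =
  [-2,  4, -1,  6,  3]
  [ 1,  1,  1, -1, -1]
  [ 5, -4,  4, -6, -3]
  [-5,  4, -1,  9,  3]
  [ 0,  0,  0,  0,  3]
A Jordan chain for λ = 3 of length 3:
v_1 = (-6, 3, 6, -6, 0)ᵀ
v_2 = (-5, 1, 5, -5, 0)ᵀ
v_3 = (1, 0, 0, 0, 0)ᵀ

Let N = A − (3)·I. We want v_3 with N^3 v_3 = 0 but N^2 v_3 ≠ 0; then v_{j-1} := N · v_j for j = 3, …, 2.

Pick v_3 = (1, 0, 0, 0, 0)ᵀ.
Then v_2 = N · v_3 = (-5, 1, 5, -5, 0)ᵀ.
Then v_1 = N · v_2 = (-6, 3, 6, -6, 0)ᵀ.

Sanity check: (A − (3)·I) v_1 = (0, 0, 0, 0, 0)ᵀ = 0. ✓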